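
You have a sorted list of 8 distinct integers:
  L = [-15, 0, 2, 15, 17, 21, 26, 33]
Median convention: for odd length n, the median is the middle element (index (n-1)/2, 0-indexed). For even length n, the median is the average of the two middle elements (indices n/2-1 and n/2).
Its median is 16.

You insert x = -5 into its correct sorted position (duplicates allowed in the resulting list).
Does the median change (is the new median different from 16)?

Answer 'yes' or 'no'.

Answer: yes

Derivation:
Old median = 16
Insert x = -5
New median = 15
Changed? yes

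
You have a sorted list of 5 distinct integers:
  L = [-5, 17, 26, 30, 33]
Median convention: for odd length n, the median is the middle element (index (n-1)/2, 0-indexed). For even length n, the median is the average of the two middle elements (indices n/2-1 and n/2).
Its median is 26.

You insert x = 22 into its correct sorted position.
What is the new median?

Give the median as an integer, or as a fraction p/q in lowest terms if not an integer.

Answer: 24

Derivation:
Old list (sorted, length 5): [-5, 17, 26, 30, 33]
Old median = 26
Insert x = 22
Old length odd (5). Middle was index 2 = 26.
New length even (6). New median = avg of two middle elements.
x = 22: 2 elements are < x, 3 elements are > x.
New sorted list: [-5, 17, 22, 26, 30, 33]
New median = 24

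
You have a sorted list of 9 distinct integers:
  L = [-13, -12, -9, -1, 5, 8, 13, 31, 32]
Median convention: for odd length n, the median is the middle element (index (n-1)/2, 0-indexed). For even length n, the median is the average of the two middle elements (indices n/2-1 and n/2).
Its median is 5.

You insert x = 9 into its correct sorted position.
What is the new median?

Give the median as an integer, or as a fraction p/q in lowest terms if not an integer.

Old list (sorted, length 9): [-13, -12, -9, -1, 5, 8, 13, 31, 32]
Old median = 5
Insert x = 9
Old length odd (9). Middle was index 4 = 5.
New length even (10). New median = avg of two middle elements.
x = 9: 6 elements are < x, 3 elements are > x.
New sorted list: [-13, -12, -9, -1, 5, 8, 9, 13, 31, 32]
New median = 13/2

Answer: 13/2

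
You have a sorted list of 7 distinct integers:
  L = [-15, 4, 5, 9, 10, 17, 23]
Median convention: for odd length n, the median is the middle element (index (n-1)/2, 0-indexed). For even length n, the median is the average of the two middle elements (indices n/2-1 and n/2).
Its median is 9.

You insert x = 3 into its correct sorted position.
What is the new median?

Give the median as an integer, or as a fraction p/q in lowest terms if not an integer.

Answer: 7

Derivation:
Old list (sorted, length 7): [-15, 4, 5, 9, 10, 17, 23]
Old median = 9
Insert x = 3
Old length odd (7). Middle was index 3 = 9.
New length even (8). New median = avg of two middle elements.
x = 3: 1 elements are < x, 6 elements are > x.
New sorted list: [-15, 3, 4, 5, 9, 10, 17, 23]
New median = 7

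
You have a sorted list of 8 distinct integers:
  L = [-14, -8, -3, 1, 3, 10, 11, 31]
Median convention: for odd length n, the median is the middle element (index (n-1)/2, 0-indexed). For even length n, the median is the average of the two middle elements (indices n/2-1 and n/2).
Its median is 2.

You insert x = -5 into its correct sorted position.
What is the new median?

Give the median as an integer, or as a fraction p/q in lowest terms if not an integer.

Old list (sorted, length 8): [-14, -8, -3, 1, 3, 10, 11, 31]
Old median = 2
Insert x = -5
Old length even (8). Middle pair: indices 3,4 = 1,3.
New length odd (9). New median = single middle element.
x = -5: 2 elements are < x, 6 elements are > x.
New sorted list: [-14, -8, -5, -3, 1, 3, 10, 11, 31]
New median = 1

Answer: 1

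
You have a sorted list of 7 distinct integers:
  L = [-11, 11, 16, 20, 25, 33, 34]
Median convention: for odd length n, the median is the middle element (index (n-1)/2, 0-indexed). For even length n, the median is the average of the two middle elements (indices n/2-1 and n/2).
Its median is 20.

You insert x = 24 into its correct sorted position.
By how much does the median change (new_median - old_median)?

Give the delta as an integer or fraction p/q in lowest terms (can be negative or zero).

Old median = 20
After inserting x = 24: new sorted = [-11, 11, 16, 20, 24, 25, 33, 34]
New median = 22
Delta = 22 - 20 = 2

Answer: 2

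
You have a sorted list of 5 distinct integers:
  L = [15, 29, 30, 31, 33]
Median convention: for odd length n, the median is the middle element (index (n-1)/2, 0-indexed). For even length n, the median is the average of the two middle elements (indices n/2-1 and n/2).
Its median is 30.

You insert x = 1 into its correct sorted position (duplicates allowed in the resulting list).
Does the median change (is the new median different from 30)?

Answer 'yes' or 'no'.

Old median = 30
Insert x = 1
New median = 59/2
Changed? yes

Answer: yes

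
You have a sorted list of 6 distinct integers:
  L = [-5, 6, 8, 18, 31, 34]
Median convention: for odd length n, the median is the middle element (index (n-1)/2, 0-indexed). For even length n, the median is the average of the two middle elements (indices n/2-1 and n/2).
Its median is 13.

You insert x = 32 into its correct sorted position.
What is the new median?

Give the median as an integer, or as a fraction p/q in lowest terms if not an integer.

Old list (sorted, length 6): [-5, 6, 8, 18, 31, 34]
Old median = 13
Insert x = 32
Old length even (6). Middle pair: indices 2,3 = 8,18.
New length odd (7). New median = single middle element.
x = 32: 5 elements are < x, 1 elements are > x.
New sorted list: [-5, 6, 8, 18, 31, 32, 34]
New median = 18

Answer: 18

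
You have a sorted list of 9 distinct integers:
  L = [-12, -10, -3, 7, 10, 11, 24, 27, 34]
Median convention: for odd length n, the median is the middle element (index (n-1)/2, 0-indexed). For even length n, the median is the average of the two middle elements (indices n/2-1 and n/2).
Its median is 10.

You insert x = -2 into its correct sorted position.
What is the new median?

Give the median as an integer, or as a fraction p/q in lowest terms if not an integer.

Answer: 17/2

Derivation:
Old list (sorted, length 9): [-12, -10, -3, 7, 10, 11, 24, 27, 34]
Old median = 10
Insert x = -2
Old length odd (9). Middle was index 4 = 10.
New length even (10). New median = avg of two middle elements.
x = -2: 3 elements are < x, 6 elements are > x.
New sorted list: [-12, -10, -3, -2, 7, 10, 11, 24, 27, 34]
New median = 17/2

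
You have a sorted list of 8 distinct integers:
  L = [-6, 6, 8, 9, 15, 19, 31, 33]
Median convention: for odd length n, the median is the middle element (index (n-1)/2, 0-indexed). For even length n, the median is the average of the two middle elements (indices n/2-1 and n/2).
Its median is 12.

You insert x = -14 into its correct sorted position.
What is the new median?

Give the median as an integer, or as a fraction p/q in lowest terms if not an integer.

Answer: 9

Derivation:
Old list (sorted, length 8): [-6, 6, 8, 9, 15, 19, 31, 33]
Old median = 12
Insert x = -14
Old length even (8). Middle pair: indices 3,4 = 9,15.
New length odd (9). New median = single middle element.
x = -14: 0 elements are < x, 8 elements are > x.
New sorted list: [-14, -6, 6, 8, 9, 15, 19, 31, 33]
New median = 9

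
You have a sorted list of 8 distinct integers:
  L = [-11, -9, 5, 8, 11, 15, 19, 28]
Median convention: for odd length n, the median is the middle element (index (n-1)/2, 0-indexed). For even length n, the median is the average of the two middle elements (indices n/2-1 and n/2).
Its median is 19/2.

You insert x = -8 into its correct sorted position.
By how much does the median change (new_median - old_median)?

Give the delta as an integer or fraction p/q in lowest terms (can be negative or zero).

Old median = 19/2
After inserting x = -8: new sorted = [-11, -9, -8, 5, 8, 11, 15, 19, 28]
New median = 8
Delta = 8 - 19/2 = -3/2

Answer: -3/2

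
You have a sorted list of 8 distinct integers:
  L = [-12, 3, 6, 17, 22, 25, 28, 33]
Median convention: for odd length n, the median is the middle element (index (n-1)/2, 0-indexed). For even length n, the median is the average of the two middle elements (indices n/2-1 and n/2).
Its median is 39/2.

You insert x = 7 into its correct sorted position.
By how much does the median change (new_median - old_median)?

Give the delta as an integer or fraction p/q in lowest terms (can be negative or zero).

Old median = 39/2
After inserting x = 7: new sorted = [-12, 3, 6, 7, 17, 22, 25, 28, 33]
New median = 17
Delta = 17 - 39/2 = -5/2

Answer: -5/2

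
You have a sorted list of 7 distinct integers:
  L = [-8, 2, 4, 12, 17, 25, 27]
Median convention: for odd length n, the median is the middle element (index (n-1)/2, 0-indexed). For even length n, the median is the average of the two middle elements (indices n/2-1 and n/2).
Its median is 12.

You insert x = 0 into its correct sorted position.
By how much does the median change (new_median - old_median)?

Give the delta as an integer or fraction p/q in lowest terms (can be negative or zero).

Answer: -4

Derivation:
Old median = 12
After inserting x = 0: new sorted = [-8, 0, 2, 4, 12, 17, 25, 27]
New median = 8
Delta = 8 - 12 = -4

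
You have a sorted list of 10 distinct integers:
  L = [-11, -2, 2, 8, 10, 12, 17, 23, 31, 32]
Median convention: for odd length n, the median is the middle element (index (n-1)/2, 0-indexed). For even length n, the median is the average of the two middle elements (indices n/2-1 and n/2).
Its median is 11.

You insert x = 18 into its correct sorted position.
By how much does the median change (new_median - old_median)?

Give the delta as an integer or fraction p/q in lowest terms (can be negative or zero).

Old median = 11
After inserting x = 18: new sorted = [-11, -2, 2, 8, 10, 12, 17, 18, 23, 31, 32]
New median = 12
Delta = 12 - 11 = 1

Answer: 1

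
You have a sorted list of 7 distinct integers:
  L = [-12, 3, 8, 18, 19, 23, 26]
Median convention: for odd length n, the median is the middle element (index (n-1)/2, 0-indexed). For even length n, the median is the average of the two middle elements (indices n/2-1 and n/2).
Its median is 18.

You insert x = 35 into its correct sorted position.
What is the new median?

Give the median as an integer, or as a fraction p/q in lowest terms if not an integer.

Answer: 37/2

Derivation:
Old list (sorted, length 7): [-12, 3, 8, 18, 19, 23, 26]
Old median = 18
Insert x = 35
Old length odd (7). Middle was index 3 = 18.
New length even (8). New median = avg of two middle elements.
x = 35: 7 elements are < x, 0 elements are > x.
New sorted list: [-12, 3, 8, 18, 19, 23, 26, 35]
New median = 37/2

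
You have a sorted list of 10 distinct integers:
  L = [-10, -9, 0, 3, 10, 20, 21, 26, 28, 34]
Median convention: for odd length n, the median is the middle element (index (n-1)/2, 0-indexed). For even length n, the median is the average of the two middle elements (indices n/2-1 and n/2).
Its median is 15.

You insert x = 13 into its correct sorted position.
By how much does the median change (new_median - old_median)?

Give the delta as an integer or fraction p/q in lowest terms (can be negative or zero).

Old median = 15
After inserting x = 13: new sorted = [-10, -9, 0, 3, 10, 13, 20, 21, 26, 28, 34]
New median = 13
Delta = 13 - 15 = -2

Answer: -2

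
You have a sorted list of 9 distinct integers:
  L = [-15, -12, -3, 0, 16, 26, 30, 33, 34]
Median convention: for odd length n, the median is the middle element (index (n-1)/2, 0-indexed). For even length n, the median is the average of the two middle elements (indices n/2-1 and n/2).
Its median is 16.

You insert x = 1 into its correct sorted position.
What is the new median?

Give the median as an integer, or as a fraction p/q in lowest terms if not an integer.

Old list (sorted, length 9): [-15, -12, -3, 0, 16, 26, 30, 33, 34]
Old median = 16
Insert x = 1
Old length odd (9). Middle was index 4 = 16.
New length even (10). New median = avg of two middle elements.
x = 1: 4 elements are < x, 5 elements are > x.
New sorted list: [-15, -12, -3, 0, 1, 16, 26, 30, 33, 34]
New median = 17/2

Answer: 17/2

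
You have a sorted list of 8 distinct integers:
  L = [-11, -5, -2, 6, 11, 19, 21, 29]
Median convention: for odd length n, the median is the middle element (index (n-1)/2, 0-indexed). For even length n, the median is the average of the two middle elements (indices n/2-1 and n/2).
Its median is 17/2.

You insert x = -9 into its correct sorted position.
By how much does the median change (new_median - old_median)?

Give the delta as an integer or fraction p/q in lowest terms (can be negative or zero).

Answer: -5/2

Derivation:
Old median = 17/2
After inserting x = -9: new sorted = [-11, -9, -5, -2, 6, 11, 19, 21, 29]
New median = 6
Delta = 6 - 17/2 = -5/2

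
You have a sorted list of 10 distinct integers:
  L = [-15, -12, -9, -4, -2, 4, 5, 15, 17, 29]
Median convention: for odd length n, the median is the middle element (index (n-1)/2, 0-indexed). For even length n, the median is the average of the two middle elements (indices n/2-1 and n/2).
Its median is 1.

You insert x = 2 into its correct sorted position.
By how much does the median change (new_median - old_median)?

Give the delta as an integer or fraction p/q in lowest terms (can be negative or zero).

Answer: 1

Derivation:
Old median = 1
After inserting x = 2: new sorted = [-15, -12, -9, -4, -2, 2, 4, 5, 15, 17, 29]
New median = 2
Delta = 2 - 1 = 1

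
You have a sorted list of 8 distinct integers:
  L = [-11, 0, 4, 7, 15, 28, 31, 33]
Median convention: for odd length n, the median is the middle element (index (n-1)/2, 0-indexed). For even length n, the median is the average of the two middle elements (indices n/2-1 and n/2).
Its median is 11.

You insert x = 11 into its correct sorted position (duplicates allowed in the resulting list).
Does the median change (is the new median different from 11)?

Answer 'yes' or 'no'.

Old median = 11
Insert x = 11
New median = 11
Changed? no

Answer: no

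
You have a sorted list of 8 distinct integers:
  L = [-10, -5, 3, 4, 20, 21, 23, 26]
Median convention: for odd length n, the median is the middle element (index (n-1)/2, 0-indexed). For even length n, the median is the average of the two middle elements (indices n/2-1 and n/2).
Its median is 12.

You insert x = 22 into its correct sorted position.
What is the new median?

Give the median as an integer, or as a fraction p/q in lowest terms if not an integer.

Answer: 20

Derivation:
Old list (sorted, length 8): [-10, -5, 3, 4, 20, 21, 23, 26]
Old median = 12
Insert x = 22
Old length even (8). Middle pair: indices 3,4 = 4,20.
New length odd (9). New median = single middle element.
x = 22: 6 elements are < x, 2 elements are > x.
New sorted list: [-10, -5, 3, 4, 20, 21, 22, 23, 26]
New median = 20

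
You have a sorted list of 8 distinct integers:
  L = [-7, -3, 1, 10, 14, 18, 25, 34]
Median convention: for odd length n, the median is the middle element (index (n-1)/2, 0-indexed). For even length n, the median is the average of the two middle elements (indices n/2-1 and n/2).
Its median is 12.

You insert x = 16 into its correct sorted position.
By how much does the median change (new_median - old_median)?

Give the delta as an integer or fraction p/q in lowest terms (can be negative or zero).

Old median = 12
After inserting x = 16: new sorted = [-7, -3, 1, 10, 14, 16, 18, 25, 34]
New median = 14
Delta = 14 - 12 = 2

Answer: 2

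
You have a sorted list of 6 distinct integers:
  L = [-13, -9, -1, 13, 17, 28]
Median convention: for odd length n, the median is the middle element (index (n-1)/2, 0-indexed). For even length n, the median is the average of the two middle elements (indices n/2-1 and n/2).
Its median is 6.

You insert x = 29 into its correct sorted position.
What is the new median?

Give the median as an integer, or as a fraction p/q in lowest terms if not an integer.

Old list (sorted, length 6): [-13, -9, -1, 13, 17, 28]
Old median = 6
Insert x = 29
Old length even (6). Middle pair: indices 2,3 = -1,13.
New length odd (7). New median = single middle element.
x = 29: 6 elements are < x, 0 elements are > x.
New sorted list: [-13, -9, -1, 13, 17, 28, 29]
New median = 13

Answer: 13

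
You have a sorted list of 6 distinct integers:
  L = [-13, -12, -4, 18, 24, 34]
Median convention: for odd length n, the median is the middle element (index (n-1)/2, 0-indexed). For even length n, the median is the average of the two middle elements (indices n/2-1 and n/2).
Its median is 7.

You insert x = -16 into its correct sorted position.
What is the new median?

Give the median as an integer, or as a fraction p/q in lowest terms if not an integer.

Answer: -4

Derivation:
Old list (sorted, length 6): [-13, -12, -4, 18, 24, 34]
Old median = 7
Insert x = -16
Old length even (6). Middle pair: indices 2,3 = -4,18.
New length odd (7). New median = single middle element.
x = -16: 0 elements are < x, 6 elements are > x.
New sorted list: [-16, -13, -12, -4, 18, 24, 34]
New median = -4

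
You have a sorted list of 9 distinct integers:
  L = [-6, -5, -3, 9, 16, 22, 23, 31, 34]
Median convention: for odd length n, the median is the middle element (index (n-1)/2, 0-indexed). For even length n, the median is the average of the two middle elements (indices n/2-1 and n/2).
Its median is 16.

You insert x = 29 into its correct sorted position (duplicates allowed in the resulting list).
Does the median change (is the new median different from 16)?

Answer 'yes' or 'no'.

Answer: yes

Derivation:
Old median = 16
Insert x = 29
New median = 19
Changed? yes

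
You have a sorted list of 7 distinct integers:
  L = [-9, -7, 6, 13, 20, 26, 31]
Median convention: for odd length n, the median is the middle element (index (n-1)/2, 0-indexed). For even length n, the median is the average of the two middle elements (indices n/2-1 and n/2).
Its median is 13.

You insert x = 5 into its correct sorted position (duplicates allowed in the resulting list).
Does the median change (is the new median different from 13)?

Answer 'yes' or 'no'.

Old median = 13
Insert x = 5
New median = 19/2
Changed? yes

Answer: yes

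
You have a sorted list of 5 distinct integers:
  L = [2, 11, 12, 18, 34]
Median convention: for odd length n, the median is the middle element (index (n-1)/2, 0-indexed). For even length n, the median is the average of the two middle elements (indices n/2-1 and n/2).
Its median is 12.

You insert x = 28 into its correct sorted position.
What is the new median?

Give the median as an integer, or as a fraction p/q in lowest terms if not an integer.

Answer: 15

Derivation:
Old list (sorted, length 5): [2, 11, 12, 18, 34]
Old median = 12
Insert x = 28
Old length odd (5). Middle was index 2 = 12.
New length even (6). New median = avg of two middle elements.
x = 28: 4 elements are < x, 1 elements are > x.
New sorted list: [2, 11, 12, 18, 28, 34]
New median = 15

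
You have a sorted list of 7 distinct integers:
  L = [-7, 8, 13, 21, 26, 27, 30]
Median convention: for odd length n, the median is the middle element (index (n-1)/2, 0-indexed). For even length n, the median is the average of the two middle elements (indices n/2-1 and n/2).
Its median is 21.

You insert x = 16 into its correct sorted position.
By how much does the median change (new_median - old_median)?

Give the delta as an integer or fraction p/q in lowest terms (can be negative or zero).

Answer: -5/2

Derivation:
Old median = 21
After inserting x = 16: new sorted = [-7, 8, 13, 16, 21, 26, 27, 30]
New median = 37/2
Delta = 37/2 - 21 = -5/2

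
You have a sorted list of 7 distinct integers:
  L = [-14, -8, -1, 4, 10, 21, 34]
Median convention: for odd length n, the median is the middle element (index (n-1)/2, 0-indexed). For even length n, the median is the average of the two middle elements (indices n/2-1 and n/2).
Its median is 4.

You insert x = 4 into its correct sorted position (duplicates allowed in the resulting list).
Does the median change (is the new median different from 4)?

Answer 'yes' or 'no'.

Old median = 4
Insert x = 4
New median = 4
Changed? no

Answer: no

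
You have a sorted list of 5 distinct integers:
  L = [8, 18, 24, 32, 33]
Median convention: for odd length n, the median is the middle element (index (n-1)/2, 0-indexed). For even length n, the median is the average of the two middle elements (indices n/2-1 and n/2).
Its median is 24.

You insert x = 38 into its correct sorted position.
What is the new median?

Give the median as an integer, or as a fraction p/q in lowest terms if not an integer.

Answer: 28

Derivation:
Old list (sorted, length 5): [8, 18, 24, 32, 33]
Old median = 24
Insert x = 38
Old length odd (5). Middle was index 2 = 24.
New length even (6). New median = avg of two middle elements.
x = 38: 5 elements are < x, 0 elements are > x.
New sorted list: [8, 18, 24, 32, 33, 38]
New median = 28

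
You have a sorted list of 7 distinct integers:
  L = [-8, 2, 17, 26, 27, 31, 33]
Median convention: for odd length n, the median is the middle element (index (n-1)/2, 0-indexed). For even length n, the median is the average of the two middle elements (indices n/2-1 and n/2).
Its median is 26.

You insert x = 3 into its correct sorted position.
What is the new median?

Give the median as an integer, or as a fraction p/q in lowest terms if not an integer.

Old list (sorted, length 7): [-8, 2, 17, 26, 27, 31, 33]
Old median = 26
Insert x = 3
Old length odd (7). Middle was index 3 = 26.
New length even (8). New median = avg of two middle elements.
x = 3: 2 elements are < x, 5 elements are > x.
New sorted list: [-8, 2, 3, 17, 26, 27, 31, 33]
New median = 43/2

Answer: 43/2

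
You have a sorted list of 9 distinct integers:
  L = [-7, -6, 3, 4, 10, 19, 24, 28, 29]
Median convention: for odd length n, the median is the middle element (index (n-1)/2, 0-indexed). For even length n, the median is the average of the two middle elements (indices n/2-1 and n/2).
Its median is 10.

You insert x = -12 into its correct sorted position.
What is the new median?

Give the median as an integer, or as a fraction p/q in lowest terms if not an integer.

Old list (sorted, length 9): [-7, -6, 3, 4, 10, 19, 24, 28, 29]
Old median = 10
Insert x = -12
Old length odd (9). Middle was index 4 = 10.
New length even (10). New median = avg of two middle elements.
x = -12: 0 elements are < x, 9 elements are > x.
New sorted list: [-12, -7, -6, 3, 4, 10, 19, 24, 28, 29]
New median = 7

Answer: 7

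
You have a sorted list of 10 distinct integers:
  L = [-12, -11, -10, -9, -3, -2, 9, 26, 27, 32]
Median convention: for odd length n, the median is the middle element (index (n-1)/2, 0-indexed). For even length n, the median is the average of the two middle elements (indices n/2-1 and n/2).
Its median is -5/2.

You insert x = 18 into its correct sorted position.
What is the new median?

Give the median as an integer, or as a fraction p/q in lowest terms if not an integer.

Answer: -2

Derivation:
Old list (sorted, length 10): [-12, -11, -10, -9, -3, -2, 9, 26, 27, 32]
Old median = -5/2
Insert x = 18
Old length even (10). Middle pair: indices 4,5 = -3,-2.
New length odd (11). New median = single middle element.
x = 18: 7 elements are < x, 3 elements are > x.
New sorted list: [-12, -11, -10, -9, -3, -2, 9, 18, 26, 27, 32]
New median = -2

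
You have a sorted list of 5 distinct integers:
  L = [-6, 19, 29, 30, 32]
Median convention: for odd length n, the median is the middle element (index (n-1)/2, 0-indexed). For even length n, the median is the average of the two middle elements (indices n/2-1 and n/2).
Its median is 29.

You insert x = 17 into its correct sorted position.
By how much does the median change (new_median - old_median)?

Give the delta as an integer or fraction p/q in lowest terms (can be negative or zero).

Answer: -5

Derivation:
Old median = 29
After inserting x = 17: new sorted = [-6, 17, 19, 29, 30, 32]
New median = 24
Delta = 24 - 29 = -5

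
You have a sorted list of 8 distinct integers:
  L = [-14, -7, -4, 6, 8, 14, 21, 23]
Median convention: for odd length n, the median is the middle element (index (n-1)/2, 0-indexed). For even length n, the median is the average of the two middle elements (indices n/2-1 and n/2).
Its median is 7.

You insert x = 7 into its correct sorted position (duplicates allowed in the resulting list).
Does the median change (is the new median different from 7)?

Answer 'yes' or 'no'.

Old median = 7
Insert x = 7
New median = 7
Changed? no

Answer: no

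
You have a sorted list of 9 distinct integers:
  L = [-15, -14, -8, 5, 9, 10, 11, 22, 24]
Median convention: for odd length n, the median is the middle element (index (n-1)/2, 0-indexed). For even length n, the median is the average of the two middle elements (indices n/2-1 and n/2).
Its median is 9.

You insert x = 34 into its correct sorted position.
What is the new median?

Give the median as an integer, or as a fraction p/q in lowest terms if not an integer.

Old list (sorted, length 9): [-15, -14, -8, 5, 9, 10, 11, 22, 24]
Old median = 9
Insert x = 34
Old length odd (9). Middle was index 4 = 9.
New length even (10). New median = avg of two middle elements.
x = 34: 9 elements are < x, 0 elements are > x.
New sorted list: [-15, -14, -8, 5, 9, 10, 11, 22, 24, 34]
New median = 19/2

Answer: 19/2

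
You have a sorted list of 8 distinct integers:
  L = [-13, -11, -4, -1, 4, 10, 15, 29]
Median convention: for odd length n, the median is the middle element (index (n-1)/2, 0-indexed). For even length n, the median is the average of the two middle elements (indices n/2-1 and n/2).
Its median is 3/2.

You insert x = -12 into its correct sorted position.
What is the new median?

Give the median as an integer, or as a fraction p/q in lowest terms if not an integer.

Old list (sorted, length 8): [-13, -11, -4, -1, 4, 10, 15, 29]
Old median = 3/2
Insert x = -12
Old length even (8). Middle pair: indices 3,4 = -1,4.
New length odd (9). New median = single middle element.
x = -12: 1 elements are < x, 7 elements are > x.
New sorted list: [-13, -12, -11, -4, -1, 4, 10, 15, 29]
New median = -1

Answer: -1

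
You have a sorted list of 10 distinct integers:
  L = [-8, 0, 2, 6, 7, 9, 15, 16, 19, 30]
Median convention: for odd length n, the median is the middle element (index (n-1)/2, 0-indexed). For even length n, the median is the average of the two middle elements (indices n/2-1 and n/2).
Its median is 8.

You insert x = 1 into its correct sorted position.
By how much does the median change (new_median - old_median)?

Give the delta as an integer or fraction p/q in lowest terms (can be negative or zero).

Old median = 8
After inserting x = 1: new sorted = [-8, 0, 1, 2, 6, 7, 9, 15, 16, 19, 30]
New median = 7
Delta = 7 - 8 = -1

Answer: -1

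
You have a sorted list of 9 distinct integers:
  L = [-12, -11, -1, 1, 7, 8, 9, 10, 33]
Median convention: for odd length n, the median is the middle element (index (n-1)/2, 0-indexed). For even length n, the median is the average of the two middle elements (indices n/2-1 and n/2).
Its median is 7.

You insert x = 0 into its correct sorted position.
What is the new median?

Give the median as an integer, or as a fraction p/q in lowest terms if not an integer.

Old list (sorted, length 9): [-12, -11, -1, 1, 7, 8, 9, 10, 33]
Old median = 7
Insert x = 0
Old length odd (9). Middle was index 4 = 7.
New length even (10). New median = avg of two middle elements.
x = 0: 3 elements are < x, 6 elements are > x.
New sorted list: [-12, -11, -1, 0, 1, 7, 8, 9, 10, 33]
New median = 4

Answer: 4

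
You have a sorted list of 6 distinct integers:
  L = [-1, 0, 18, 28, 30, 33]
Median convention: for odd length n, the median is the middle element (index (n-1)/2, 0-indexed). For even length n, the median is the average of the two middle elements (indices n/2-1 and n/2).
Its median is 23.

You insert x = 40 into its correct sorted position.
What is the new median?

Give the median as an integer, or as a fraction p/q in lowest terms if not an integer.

Old list (sorted, length 6): [-1, 0, 18, 28, 30, 33]
Old median = 23
Insert x = 40
Old length even (6). Middle pair: indices 2,3 = 18,28.
New length odd (7). New median = single middle element.
x = 40: 6 elements are < x, 0 elements are > x.
New sorted list: [-1, 0, 18, 28, 30, 33, 40]
New median = 28

Answer: 28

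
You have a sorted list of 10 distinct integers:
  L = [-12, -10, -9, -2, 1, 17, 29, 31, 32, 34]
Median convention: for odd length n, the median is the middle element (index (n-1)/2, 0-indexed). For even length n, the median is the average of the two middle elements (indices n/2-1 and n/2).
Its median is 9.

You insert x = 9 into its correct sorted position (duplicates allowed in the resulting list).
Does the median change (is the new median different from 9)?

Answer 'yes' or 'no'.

Answer: no

Derivation:
Old median = 9
Insert x = 9
New median = 9
Changed? no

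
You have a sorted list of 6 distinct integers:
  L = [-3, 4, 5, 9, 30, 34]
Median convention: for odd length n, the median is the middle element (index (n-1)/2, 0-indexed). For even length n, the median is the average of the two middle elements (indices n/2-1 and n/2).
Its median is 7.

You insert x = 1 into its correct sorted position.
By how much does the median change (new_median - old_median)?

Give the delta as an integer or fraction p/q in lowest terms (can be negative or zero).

Answer: -2

Derivation:
Old median = 7
After inserting x = 1: new sorted = [-3, 1, 4, 5, 9, 30, 34]
New median = 5
Delta = 5 - 7 = -2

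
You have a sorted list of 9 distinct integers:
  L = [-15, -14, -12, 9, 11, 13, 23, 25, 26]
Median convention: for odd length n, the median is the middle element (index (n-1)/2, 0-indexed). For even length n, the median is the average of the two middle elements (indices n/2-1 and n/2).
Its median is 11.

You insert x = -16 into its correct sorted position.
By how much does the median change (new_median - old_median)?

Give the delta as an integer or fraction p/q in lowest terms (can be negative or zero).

Answer: -1

Derivation:
Old median = 11
After inserting x = -16: new sorted = [-16, -15, -14, -12, 9, 11, 13, 23, 25, 26]
New median = 10
Delta = 10 - 11 = -1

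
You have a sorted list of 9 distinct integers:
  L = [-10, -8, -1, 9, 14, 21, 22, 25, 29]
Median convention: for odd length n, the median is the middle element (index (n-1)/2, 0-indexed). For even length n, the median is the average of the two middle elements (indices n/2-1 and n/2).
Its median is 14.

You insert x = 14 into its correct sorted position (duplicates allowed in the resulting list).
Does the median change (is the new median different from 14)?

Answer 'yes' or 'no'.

Old median = 14
Insert x = 14
New median = 14
Changed? no

Answer: no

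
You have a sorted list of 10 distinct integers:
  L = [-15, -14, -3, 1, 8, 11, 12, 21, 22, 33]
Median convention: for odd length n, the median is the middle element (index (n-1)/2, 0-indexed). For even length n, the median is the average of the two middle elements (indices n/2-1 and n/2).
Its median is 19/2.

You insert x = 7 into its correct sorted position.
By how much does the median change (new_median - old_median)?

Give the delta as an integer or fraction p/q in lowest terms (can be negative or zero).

Answer: -3/2

Derivation:
Old median = 19/2
After inserting x = 7: new sorted = [-15, -14, -3, 1, 7, 8, 11, 12, 21, 22, 33]
New median = 8
Delta = 8 - 19/2 = -3/2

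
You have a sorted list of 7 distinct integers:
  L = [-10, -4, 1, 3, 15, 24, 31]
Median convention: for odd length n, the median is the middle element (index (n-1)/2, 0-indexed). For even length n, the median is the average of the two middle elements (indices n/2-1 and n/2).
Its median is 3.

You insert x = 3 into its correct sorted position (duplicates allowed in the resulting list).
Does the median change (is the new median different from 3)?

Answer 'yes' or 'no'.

Answer: no

Derivation:
Old median = 3
Insert x = 3
New median = 3
Changed? no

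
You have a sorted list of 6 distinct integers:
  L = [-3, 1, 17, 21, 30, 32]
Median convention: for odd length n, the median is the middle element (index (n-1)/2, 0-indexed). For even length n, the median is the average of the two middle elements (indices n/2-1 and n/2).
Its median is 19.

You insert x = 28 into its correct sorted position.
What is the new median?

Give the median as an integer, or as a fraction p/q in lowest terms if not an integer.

Answer: 21

Derivation:
Old list (sorted, length 6): [-3, 1, 17, 21, 30, 32]
Old median = 19
Insert x = 28
Old length even (6). Middle pair: indices 2,3 = 17,21.
New length odd (7). New median = single middle element.
x = 28: 4 elements are < x, 2 elements are > x.
New sorted list: [-3, 1, 17, 21, 28, 30, 32]
New median = 21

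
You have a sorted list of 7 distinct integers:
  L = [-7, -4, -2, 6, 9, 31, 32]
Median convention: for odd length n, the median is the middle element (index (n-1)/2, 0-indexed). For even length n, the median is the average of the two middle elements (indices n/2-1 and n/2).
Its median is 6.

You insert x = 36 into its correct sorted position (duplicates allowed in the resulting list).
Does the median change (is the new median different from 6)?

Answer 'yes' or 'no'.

Old median = 6
Insert x = 36
New median = 15/2
Changed? yes

Answer: yes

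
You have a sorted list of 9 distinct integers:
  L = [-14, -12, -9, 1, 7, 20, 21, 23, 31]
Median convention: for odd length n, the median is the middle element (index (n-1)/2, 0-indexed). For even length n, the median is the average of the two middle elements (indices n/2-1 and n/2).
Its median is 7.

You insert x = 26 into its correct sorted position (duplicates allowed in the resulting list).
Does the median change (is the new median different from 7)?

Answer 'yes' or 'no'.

Old median = 7
Insert x = 26
New median = 27/2
Changed? yes

Answer: yes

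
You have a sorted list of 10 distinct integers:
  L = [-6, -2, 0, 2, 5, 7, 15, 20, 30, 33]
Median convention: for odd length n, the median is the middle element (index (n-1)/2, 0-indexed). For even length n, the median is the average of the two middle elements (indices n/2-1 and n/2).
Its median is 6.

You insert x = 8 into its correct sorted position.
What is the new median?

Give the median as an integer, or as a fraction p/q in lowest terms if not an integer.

Old list (sorted, length 10): [-6, -2, 0, 2, 5, 7, 15, 20, 30, 33]
Old median = 6
Insert x = 8
Old length even (10). Middle pair: indices 4,5 = 5,7.
New length odd (11). New median = single middle element.
x = 8: 6 elements are < x, 4 elements are > x.
New sorted list: [-6, -2, 0, 2, 5, 7, 8, 15, 20, 30, 33]
New median = 7

Answer: 7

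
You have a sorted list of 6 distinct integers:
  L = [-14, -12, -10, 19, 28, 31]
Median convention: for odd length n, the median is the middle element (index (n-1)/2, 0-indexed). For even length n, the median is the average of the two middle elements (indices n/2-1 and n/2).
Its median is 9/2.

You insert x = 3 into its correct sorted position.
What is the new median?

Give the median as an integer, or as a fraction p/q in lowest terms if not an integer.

Answer: 3

Derivation:
Old list (sorted, length 6): [-14, -12, -10, 19, 28, 31]
Old median = 9/2
Insert x = 3
Old length even (6). Middle pair: indices 2,3 = -10,19.
New length odd (7). New median = single middle element.
x = 3: 3 elements are < x, 3 elements are > x.
New sorted list: [-14, -12, -10, 3, 19, 28, 31]
New median = 3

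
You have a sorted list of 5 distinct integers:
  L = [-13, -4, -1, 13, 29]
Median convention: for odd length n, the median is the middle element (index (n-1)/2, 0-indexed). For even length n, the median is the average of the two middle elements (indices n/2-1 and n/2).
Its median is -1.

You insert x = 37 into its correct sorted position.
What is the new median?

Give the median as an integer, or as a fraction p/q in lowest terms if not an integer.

Answer: 6

Derivation:
Old list (sorted, length 5): [-13, -4, -1, 13, 29]
Old median = -1
Insert x = 37
Old length odd (5). Middle was index 2 = -1.
New length even (6). New median = avg of two middle elements.
x = 37: 5 elements are < x, 0 elements are > x.
New sorted list: [-13, -4, -1, 13, 29, 37]
New median = 6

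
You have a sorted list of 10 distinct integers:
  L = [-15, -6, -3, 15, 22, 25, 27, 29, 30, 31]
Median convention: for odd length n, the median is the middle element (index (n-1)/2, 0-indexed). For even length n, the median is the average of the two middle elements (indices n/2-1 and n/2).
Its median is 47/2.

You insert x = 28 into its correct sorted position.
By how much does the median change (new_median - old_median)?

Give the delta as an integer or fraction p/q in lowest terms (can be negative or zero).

Old median = 47/2
After inserting x = 28: new sorted = [-15, -6, -3, 15, 22, 25, 27, 28, 29, 30, 31]
New median = 25
Delta = 25 - 47/2 = 3/2

Answer: 3/2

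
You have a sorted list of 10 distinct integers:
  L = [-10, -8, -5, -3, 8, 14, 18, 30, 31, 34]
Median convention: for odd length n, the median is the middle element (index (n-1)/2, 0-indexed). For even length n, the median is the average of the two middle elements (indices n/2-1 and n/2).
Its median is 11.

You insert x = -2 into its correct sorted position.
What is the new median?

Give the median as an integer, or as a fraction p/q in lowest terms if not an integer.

Answer: 8

Derivation:
Old list (sorted, length 10): [-10, -8, -5, -3, 8, 14, 18, 30, 31, 34]
Old median = 11
Insert x = -2
Old length even (10). Middle pair: indices 4,5 = 8,14.
New length odd (11). New median = single middle element.
x = -2: 4 elements are < x, 6 elements are > x.
New sorted list: [-10, -8, -5, -3, -2, 8, 14, 18, 30, 31, 34]
New median = 8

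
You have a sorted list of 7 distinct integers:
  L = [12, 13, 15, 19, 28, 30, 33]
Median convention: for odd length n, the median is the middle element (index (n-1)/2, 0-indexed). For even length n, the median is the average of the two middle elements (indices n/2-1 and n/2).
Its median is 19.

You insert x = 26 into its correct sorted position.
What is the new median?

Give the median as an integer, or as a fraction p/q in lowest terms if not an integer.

Old list (sorted, length 7): [12, 13, 15, 19, 28, 30, 33]
Old median = 19
Insert x = 26
Old length odd (7). Middle was index 3 = 19.
New length even (8). New median = avg of two middle elements.
x = 26: 4 elements are < x, 3 elements are > x.
New sorted list: [12, 13, 15, 19, 26, 28, 30, 33]
New median = 45/2

Answer: 45/2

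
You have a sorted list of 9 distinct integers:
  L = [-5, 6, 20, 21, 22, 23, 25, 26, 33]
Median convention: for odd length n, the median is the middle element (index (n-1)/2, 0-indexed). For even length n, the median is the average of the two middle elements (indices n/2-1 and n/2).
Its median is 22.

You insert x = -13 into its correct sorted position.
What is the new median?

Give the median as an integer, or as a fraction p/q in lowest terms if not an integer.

Answer: 43/2

Derivation:
Old list (sorted, length 9): [-5, 6, 20, 21, 22, 23, 25, 26, 33]
Old median = 22
Insert x = -13
Old length odd (9). Middle was index 4 = 22.
New length even (10). New median = avg of two middle elements.
x = -13: 0 elements are < x, 9 elements are > x.
New sorted list: [-13, -5, 6, 20, 21, 22, 23, 25, 26, 33]
New median = 43/2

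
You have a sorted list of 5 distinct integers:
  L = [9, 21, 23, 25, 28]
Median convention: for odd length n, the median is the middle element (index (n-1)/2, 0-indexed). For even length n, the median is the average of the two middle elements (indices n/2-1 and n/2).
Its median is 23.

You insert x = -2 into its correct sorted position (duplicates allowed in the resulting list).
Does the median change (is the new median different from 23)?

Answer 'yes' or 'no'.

Answer: yes

Derivation:
Old median = 23
Insert x = -2
New median = 22
Changed? yes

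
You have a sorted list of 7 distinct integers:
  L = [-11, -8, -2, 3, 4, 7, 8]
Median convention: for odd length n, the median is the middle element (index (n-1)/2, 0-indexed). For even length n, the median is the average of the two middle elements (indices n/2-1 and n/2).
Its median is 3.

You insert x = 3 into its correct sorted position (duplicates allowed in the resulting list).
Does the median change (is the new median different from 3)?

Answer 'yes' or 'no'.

Answer: no

Derivation:
Old median = 3
Insert x = 3
New median = 3
Changed? no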